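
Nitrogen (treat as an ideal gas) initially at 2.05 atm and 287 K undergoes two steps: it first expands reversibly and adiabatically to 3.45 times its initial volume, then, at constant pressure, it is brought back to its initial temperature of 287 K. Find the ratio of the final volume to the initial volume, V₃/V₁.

For a diatomic ideal gas γ = 7/5.
Adiabatic step: V₂/V₁ = 3.45; T₂ = T₁·(1/3.45)^(2/5) = 174.9 K.
Isobaric step: V₃/V₂ = T₃/T₂ = 287/174.9.
V₃/V₁ = (V₂/V₁)(V₃/V₂) = 3.45 × (287/174.9) = 5.662.

V₃/V₁ ≈ 5.66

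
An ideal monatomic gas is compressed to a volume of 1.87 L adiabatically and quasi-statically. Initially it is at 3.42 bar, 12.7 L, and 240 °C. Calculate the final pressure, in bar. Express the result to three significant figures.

P₂ ≈ 83.3 bar

Since PV^γ is constant along a reversible adiabat, P₂ = P₁ (V₁/V₂)^γ.
γ = 5/3 for a monatomic ideal gas.
P₂ = 3.42 × (12.7/1.87)^(5/3) = 83.3 bar.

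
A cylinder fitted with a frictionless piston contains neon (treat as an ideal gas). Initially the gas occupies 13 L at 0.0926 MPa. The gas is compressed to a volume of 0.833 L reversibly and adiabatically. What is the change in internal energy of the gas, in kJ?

ΔU ≈ 9.47 kJ

γ = 5/3 for a monatomic ideal gas.
P₂ = P₁(V₁/V₂)^γ = 0.0926×(13/0.833)^(5/3) = 9.025 MPa.
For a reversible adiabat, W_by_gas = (P₁V₁ − P₂V₂)/(γ−1).
W_by = (92600×0.013 − 9.025×10^6×0.000833) / (2/3) = -9471 J.
Q = 0 ⇒ ΔU = −W_by = 9471 J.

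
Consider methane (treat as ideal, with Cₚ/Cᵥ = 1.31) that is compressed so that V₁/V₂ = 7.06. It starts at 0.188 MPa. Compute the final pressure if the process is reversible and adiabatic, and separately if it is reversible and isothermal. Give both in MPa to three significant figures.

Isothermal: P₂ = P₁(V₁/V₂) = 0.188×7.06 = 1.327 MPa.
Adiabatic: P₂ = P₁(V₁/V₂)^γ = 0.188×7.06^(1.31) = 2.433 MPa.

adiabatic: 2.43 MPa; isothermal: 1.33 MPa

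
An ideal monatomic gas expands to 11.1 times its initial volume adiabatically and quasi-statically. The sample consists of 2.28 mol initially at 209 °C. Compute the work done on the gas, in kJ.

W ≈ -11.0 kJ

For a reversible adiabat TV^(γ−1) is constant, so T₂ = T₁ (V₁/V₂)^(γ−1).
γ = 5/3 for a monatomic ideal gas, so γ−1 = 2/3.
T₁ = 209 °C = 482.1 K.
T₂ = 482.1 × (1/11.1)^(2/3) = 96.89 K.
Q = 0, so ΔU = W_on_gas = nCᵥΔT with Cᵥ = R/(γ−1) = 12.47 J/(mol·K).
ΔU = 2.28 × 12.47 × (96.89 − 482.1) = -10950 J.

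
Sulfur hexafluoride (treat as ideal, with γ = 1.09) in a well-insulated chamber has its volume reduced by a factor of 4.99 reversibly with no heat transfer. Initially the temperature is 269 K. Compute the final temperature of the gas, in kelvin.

Adiabatic: T₁V₁^(γ−1) = T₂V₂^(γ−1) ⇒ T₂ = T₁ (V₁/V₂)^(γ−1).
T₂ = 269 × 4.99^(0.09) = 310.9 K.

T₂ ≈ 311 K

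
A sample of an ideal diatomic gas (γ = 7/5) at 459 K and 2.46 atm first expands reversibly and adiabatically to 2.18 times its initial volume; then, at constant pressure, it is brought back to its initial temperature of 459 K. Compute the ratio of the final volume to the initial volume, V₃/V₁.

V₃/V₁ ≈ 2.98

Adiabatic step: V₂/V₁ = 2.18; T₂ = T₁·(1/2.18)^(2/5) = 336.1 K.
Isobaric step: V₃/V₂ = T₃/T₂ = 459/336.1.
V₃/V₁ = (V₂/V₁)(V₃/V₂) = 2.18 × (459/336.1) = 2.977.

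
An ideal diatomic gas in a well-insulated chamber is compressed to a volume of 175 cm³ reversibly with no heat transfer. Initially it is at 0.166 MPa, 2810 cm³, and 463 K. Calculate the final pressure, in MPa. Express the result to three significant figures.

P₂ ≈ 8.09 MPa

Adiabatic: P₁V₁^γ = P₂V₂^γ ⇒ P₂ = P₁ (V₁/V₂)^γ.
γ = 7/5 for a diatomic ideal gas.
P₂ = 0.166 × (2810/175)^(7/5) = 8.092 MPa.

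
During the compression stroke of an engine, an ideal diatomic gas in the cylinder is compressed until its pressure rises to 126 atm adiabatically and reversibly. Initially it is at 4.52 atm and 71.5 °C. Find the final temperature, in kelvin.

Adiabatic: T₂/T₁ = (P₂/P₁)^((γ−1)/γ).
For a diatomic ideal gas γ = 7/5, so (γ−1)/γ = 2/7.
T₁ = 71.5 °C = 344.6 K.
T₂ = 344.6 × (126/4.52)^(2/7) = 891.9 K.

T₂ ≈ 892 K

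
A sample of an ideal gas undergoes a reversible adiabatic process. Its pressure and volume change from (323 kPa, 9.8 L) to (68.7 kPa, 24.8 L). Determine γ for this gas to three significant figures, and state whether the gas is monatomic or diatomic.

PV^γ = const ⇒ γ = ln(P₂/P₁) / ln(V₁/V₂).
γ = ln(68.7/323) / ln(9.8/24.8) = 1.667.
γ ≈ 1.67 is close to 5/3, so the gas is monatomic.

γ ≈ 1.67; monatomic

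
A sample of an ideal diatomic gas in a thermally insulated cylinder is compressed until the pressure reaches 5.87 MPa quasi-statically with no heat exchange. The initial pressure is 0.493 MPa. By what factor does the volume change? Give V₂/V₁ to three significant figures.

From PV^γ = const, V₂/V₁ = (P₁/P₂)^(1/γ).
For a diatomic ideal gas γ = 7/5.
V₂/V₁ = (0.493/5.87)^(5/7) = 0.1704.

V₂/V₁ ≈ 0.170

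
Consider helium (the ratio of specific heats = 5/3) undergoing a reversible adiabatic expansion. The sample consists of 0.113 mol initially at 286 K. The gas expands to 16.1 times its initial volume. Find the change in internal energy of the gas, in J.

For a reversible adiabat TV^(γ−1) is constant, so T₂ = T₁ (V₁/V₂)^(γ−1).
T₂ = 286 × (1/16.1)^(2/3) = 44.86 K.
Q = 0, so ΔU = W_on_gas = nCᵥΔT with Cᵥ = R/(γ−1) = 12.47 J/(mol·K).
ΔU = 0.113 × 12.47 × (44.86 − 286) = -339.8 J.

ΔU ≈ -340 J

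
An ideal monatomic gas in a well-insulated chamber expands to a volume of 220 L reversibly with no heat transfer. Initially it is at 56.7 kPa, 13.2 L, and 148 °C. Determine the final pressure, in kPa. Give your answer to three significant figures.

Since PV^γ is constant along a reversible adiabat, P₂ = P₁ (V₁/V₂)^γ.
γ = 5/3 for a monatomic ideal gas.
P₂ = 56.7 × (13.2/220)^(5/3) = 0.5214 kPa.

P₂ ≈ 0.521 kPa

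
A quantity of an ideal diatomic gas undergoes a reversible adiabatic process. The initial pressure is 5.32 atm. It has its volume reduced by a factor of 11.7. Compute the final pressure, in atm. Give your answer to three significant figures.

P₂ ≈ 166 atm

Adiabatic: P₁V₁^γ = P₂V₂^γ ⇒ P₂ = P₁ (V₁/V₂)^γ.
For a diatomic ideal gas γ = 7/5.
P₂ = 5.32 × 11.7^(7/5) = 166.5 atm.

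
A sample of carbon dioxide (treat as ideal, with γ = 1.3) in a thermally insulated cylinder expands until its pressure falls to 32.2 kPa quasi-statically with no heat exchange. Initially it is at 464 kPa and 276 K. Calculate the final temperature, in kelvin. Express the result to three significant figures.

Adiabatic: T₂/T₁ = (P₂/P₁)^((γ−1)/γ).
T₂ = 276 × (32.2/464)^(0.231) = 149.1 K.

T₂ ≈ 149 K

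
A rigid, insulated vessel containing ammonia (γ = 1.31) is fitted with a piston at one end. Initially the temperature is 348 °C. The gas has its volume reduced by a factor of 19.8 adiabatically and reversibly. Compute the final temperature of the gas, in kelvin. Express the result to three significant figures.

For a reversible adiabat TV^(γ−1) is constant, so T₂ = T₁ (V₁/V₂)^(γ−1).
T₁ = 348 °C = 621.1 K.
T₂ = 621.1 × 19.8^(0.31) = 1567 K.

T₂ ≈ 1570 K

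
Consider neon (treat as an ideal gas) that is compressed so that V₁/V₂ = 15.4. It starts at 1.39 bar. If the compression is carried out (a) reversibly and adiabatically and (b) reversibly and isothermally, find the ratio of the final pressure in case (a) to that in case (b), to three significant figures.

P_adiabatic / P_isothermal ≈ 6.19

For a monatomic ideal gas γ = 5/3.
Isothermal: P_b = P₁(V₁/V₂) = 1.39×15.4.
Adiabatic: P_a = P₁(V₁/V₂)^γ = 1.39×15.4^(5/3).
P_a/P_b = (V₁/V₂)^(γ−1) = 15.4^(2/3) = 6.19.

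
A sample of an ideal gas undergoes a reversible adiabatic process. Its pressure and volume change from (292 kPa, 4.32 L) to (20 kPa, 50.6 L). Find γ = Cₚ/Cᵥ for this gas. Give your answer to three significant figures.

γ ≈ 1.09

PV^γ = const ⇒ γ = ln(P₂/P₁) / ln(V₁/V₂).
γ = ln(20/292) / ln(4.32/50.6) = 1.09.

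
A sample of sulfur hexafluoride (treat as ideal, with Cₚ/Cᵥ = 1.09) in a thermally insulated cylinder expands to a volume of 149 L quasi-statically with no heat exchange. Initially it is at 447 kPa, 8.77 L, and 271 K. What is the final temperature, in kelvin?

T₂ ≈ 210 K

Adiabatic: T₁V₁^(γ−1) = T₂V₂^(γ−1) ⇒ T₂ = T₁ (V₁/V₂)^(γ−1).
T₂ = 271 × (8.77/149)^(0.09) = 210 K.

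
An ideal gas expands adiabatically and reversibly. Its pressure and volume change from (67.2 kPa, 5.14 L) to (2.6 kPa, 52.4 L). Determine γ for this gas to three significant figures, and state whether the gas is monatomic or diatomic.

γ ≈ 1.40; diatomic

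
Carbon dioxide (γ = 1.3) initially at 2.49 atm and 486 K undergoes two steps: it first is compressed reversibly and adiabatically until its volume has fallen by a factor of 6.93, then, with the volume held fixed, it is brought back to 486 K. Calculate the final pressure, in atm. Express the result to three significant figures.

P₃ ≈ 17.3 atm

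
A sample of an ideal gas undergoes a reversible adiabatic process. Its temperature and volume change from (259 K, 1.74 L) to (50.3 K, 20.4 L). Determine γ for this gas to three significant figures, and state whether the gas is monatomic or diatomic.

γ ≈ 1.67; monatomic

TV^(γ−1) = const ⇒ γ − 1 = ln(T₂/T₁) / ln(V₁/V₂).
γ = 1 + ln(50.3/259) / ln(1.74/20.4) = 1.666.
γ ≈ 1.67 is close to 5/3, so the gas is monatomic.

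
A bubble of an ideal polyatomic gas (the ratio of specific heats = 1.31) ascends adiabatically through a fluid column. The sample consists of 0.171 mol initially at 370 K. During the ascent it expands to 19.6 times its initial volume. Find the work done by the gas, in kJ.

Adiabatic: T₁V₁^(γ−1) = T₂V₂^(γ−1) ⇒ T₂ = T₁ (V₁/V₂)^(γ−1).
T₂ = 370 × (1/19.6)^(0.31) = 147.1 K.
Q = 0, so ΔU = W_on_gas = nCᵥΔT with Cᵥ = R/(γ−1) = 26.82 J/(mol·K).
ΔU = 0.171 × 26.82 × (147.1 − 370) = -1022 J.
Work done by the gas = −ΔU = 1022 J.

W ≈ 1.02 kJ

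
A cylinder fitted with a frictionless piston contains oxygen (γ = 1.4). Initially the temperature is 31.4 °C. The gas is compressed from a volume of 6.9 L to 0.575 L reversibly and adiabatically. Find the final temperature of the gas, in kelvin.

Adiabatic: T₁V₁^(γ−1) = T₂V₂^(γ−1) ⇒ T₂ = T₁ (V₁/V₂)^(γ−1).
T₁ = 31.4 °C = 304.5 K.
T₂ = 304.5 × (6.9/0.575)^(0.4) = 822.9 K.

T₂ ≈ 823 K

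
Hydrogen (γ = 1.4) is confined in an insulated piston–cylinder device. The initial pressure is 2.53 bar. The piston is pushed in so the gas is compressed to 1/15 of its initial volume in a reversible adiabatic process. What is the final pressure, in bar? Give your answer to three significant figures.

P₂ ≈ 112 bar

Adiabatic: P₁V₁^γ = P₂V₂^γ ⇒ P₂ = P₁ (V₁/V₂)^γ.
P₂ = 2.53 × 15^(1.4) = 112.1 bar.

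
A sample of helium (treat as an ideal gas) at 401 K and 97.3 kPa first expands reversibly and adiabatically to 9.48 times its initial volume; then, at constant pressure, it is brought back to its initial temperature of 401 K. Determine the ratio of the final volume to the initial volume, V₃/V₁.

V₃/V₁ ≈ 42.5

For a monatomic ideal gas γ = 5/3.
Adiabatic step: V₂/V₁ = 9.48; T₂ = T₁·(1/9.48)^(2/3) = 89.52 K.
Isobaric step: V₃/V₂ = T₃/T₂ = 401/89.52.
V₃/V₁ = (V₂/V₁)(V₃/V₂) = 9.48 × (401/89.52) = 42.46.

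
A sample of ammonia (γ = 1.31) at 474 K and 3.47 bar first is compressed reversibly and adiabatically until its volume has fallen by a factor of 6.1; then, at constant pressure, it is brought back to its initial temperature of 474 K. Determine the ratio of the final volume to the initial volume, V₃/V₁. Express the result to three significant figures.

V₃/V₁ ≈ 0.0936

Adiabatic step: V₂/V₁ = 0.1639; T₂ = T₁·6.1^(0.31) = 830.3 K.
Isobaric step: V₃/V₂ = T₃/T₂ = 474/830.3.
V₃/V₁ = (V₂/V₁)(V₃/V₂) = 0.1639 × (474/830.3) = 0.09359.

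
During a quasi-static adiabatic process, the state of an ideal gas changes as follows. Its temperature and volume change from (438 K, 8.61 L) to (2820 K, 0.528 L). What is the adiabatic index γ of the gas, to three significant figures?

TV^(γ−1) = const ⇒ γ − 1 = ln(T₂/T₁) / ln(V₁/V₂).
γ = 1 + ln(2820/438) / ln(8.61/0.528) = 1.667.

γ ≈ 1.67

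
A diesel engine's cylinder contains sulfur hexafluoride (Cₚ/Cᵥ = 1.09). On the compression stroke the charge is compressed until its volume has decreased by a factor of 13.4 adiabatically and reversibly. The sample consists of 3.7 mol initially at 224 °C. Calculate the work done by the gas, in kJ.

W ≈ -44.7 kJ

For a reversible adiabat TV^(γ−1) is constant, so T₂ = T₁ (V₁/V₂)^(γ−1).
T₁ = 224 °C = 497.1 K.
T₂ = 497.1 × 13.4^(0.09) = 628 K.
Q = 0, so ΔU = W_on_gas = nCᵥΔT with Cᵥ = R/(γ−1) = 92.38 J/(mol·K).
ΔU = 3.7 × 92.38 × (628 − 497.1) = 44710 J.
Work done by the gas = −ΔU = -44710 J.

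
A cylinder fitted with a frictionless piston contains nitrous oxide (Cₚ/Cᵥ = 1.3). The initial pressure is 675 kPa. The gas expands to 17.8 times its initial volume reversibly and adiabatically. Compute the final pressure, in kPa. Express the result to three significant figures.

Adiabatic: P₁V₁^γ = P₂V₂^γ ⇒ P₂ = P₁ (V₁/V₂)^γ.
P₂ = 675 × (1/17.8)^(1.3) = 15.99 kPa.

P₂ ≈ 16.0 kPa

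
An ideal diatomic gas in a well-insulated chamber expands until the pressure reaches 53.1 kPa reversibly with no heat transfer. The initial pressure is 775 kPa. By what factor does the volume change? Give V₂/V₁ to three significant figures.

V₂/V₁ ≈ 6.79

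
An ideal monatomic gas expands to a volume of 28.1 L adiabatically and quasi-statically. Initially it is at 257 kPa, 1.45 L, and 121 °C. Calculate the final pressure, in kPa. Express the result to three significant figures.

P₂ ≈ 1.84 kPa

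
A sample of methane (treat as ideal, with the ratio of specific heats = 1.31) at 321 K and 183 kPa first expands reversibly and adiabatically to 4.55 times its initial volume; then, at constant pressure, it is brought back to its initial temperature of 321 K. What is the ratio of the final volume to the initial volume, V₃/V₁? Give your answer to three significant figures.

Adiabatic step: V₂/V₁ = 4.55; T₂ = T₁·(1/4.55)^(0.31) = 200.7 K.
Isobaric step: V₃/V₂ = T₃/T₂ = 321/200.7.
V₃/V₁ = (V₂/V₁)(V₃/V₂) = 4.55 × (321/200.7) = 7.278.

V₃/V₁ ≈ 7.28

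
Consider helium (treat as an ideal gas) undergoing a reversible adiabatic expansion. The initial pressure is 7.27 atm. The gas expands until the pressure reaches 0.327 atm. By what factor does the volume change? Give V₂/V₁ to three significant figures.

V₂/V₁ ≈ 6.43

From PV^γ = const, V₂/V₁ = (P₁/P₂)^(1/γ).
For a monatomic ideal gas γ = 5/3.
V₂/V₁ = (7.27/0.327)^(3/5) = 6.43.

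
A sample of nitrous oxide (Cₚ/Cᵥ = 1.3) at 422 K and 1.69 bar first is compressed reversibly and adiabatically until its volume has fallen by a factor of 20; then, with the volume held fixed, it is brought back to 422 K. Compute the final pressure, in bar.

P₃ ≈ 33.8 bar

Adiabatic step (PV^γ = const): P₂ = 1.69×20^(1.3) = 83.03 bar; T₂ = 422×20^(0.3) = 1037 K.
Isochoric: P₃ = P₂(T₃/T₂) = 83.03 × (422/1037) = 33.8 bar.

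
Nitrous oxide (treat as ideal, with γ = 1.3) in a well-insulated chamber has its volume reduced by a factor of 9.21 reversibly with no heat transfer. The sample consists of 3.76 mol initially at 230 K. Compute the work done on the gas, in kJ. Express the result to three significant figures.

Adiabatic: T₁V₁^(γ−1) = T₂V₂^(γ−1) ⇒ T₂ = T₁ (V₁/V₂)^(γ−1).
T₂ = 230 × 9.21^(0.3) = 447.7 K.
Q = 0, so ΔU = W_on_gas = nCᵥΔT with Cᵥ = R/(γ−1) = 27.71 J/(mol·K).
ΔU = 3.76 × 27.71 × (447.7 − 230) = 22690 J.

W ≈ 22.7 kJ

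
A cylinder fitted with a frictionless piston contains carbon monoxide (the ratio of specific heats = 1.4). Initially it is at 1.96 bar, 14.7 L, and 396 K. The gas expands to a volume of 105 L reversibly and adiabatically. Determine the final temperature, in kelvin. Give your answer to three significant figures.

T₂ ≈ 180 K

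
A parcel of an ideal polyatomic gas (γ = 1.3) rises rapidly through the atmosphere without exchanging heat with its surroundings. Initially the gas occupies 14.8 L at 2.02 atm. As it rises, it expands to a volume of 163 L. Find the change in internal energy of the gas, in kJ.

ΔU ≈ -5.18 kJ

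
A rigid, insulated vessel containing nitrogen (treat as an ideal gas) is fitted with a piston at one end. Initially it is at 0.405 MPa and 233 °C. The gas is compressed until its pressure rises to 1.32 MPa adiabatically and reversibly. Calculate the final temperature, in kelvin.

Adiabatic: T₂/T₁ = (P₂/P₁)^((γ−1)/γ).
For a diatomic ideal gas γ = 7/5, so (γ−1)/γ = 2/7.
T₁ = 233 °C = 506.1 K.
T₂ = 506.1 × (1.32/0.405)^(2/7) = 709.4 K.

T₂ ≈ 709 K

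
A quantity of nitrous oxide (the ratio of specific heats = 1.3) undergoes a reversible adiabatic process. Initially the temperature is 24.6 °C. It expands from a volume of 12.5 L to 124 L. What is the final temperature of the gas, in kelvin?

T₂ ≈ 150 K

For a reversible adiabat TV^(γ−1) is constant, so T₂ = T₁ (V₁/V₂)^(γ−1).
T₁ = 24.6 °C = 297.8 K.
T₂ = 297.8 × (12.5/124)^(0.3) = 149.6 K.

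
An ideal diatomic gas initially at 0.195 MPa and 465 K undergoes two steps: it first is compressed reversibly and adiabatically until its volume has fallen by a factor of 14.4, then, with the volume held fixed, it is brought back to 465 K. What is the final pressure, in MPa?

For a diatomic ideal gas γ = 7/5.
Adiabatic step (PV^γ = const): P₂ = 0.195×14.4^(7/5) = 8.161 MPa; T₂ = 465×14.4^(2/5) = 1351 K.
Isochoric: P₃ = P₂(T₃/T₂) = 8.161 × (465/1351) = 2.808 MPa.

P₃ ≈ 2.81 MPa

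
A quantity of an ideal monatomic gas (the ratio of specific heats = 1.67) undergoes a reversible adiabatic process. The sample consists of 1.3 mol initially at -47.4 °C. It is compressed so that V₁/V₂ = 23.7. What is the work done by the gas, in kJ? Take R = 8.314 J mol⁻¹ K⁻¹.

W ≈ -26.7 kJ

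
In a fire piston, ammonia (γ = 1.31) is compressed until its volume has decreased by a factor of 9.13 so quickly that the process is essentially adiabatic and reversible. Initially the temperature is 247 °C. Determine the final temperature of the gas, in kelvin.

T₂ ≈ 1030 K

Adiabatic: T₁V₁^(γ−1) = T₂V₂^(γ−1) ⇒ T₂ = T₁ (V₁/V₂)^(γ−1).
T₁ = 247 °C = 520.1 K.
T₂ = 520.1 × 9.13^(0.31) = 1032 K.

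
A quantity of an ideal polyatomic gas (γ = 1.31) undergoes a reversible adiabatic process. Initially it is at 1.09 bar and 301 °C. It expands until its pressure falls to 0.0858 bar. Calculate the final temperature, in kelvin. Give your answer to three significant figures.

T₂ ≈ 315 K

Along an adiabat T P^((1−γ)/γ) is constant, so T₂ = T₁ (P₂/P₁)^((γ−1)/γ).
T₁ = 301 °C = 574.1 K.
T₂ = 574.1 × (0.0858/1.09)^(0.237) = 314.6 K.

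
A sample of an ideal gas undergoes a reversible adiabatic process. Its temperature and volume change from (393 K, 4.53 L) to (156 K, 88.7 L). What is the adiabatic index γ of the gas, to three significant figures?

γ ≈ 1.31

TV^(γ−1) = const ⇒ γ − 1 = ln(T₂/T₁) / ln(V₁/V₂).
γ = 1 + ln(156/393) / ln(4.53/88.7) = 1.311.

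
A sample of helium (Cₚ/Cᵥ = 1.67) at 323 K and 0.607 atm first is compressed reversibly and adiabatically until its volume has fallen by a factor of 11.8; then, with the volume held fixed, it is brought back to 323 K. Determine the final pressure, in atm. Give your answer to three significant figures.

P₃ ≈ 7.16 atm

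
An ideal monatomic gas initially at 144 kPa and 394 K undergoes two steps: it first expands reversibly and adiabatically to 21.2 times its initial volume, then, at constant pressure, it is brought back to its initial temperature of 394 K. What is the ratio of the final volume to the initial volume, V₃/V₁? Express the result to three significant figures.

For a monatomic ideal gas γ = 5/3.
Adiabatic step: V₂/V₁ = 21.2; T₂ = T₁·(1/21.2)^(2/3) = 51.44 K.
Isobaric step: V₃/V₂ = T₃/T₂ = 394/51.44.
V₃/V₁ = (V₂/V₁)(V₃/V₂) = 21.2 × (394/51.44) = 162.4.

V₃/V₁ ≈ 162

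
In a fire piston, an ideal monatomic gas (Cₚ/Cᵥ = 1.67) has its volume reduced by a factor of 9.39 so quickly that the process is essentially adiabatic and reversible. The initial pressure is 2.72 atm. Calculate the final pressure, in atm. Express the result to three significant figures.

P₂ ≈ 115 atm

Since PV^γ is constant along a reversible adiabat, P₂ = P₁ (V₁/V₂)^γ.
P₂ = 2.72 × 9.39^(1.67) = 114.5 atm.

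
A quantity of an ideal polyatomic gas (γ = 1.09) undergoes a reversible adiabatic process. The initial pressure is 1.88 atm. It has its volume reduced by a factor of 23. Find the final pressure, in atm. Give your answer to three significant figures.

P₂ ≈ 57.3 atm

Since PV^γ is constant along a reversible adiabat, P₂ = P₁ (V₁/V₂)^γ.
P₂ = 1.88 × 23^(1.09) = 57.34 atm.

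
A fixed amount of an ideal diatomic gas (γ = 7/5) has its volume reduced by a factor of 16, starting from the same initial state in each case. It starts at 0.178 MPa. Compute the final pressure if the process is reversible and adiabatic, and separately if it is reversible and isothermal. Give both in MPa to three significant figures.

adiabatic: 8.63 MPa; isothermal: 2.85 MPa

Isothermal: P₂ = P₁(V₁/V₂) = 0.178×16 = 2.848 MPa.
Adiabatic: P₂ = P₁(V₁/V₂)^γ = 0.178×16^(7/5) = 8.634 MPa.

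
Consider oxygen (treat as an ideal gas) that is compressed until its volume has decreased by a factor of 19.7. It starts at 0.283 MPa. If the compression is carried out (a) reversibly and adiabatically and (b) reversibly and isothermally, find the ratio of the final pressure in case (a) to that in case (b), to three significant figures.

P_adiabatic / P_isothermal ≈ 3.29

For a diatomic ideal gas γ = 7/5.
Isothermal: P_b = P₁(V₁/V₂) = 0.283×19.7.
Adiabatic: P_a = P₁(V₁/V₂)^γ = 0.283×19.7^(7/5).
P_a/P_b = (V₁/V₂)^(γ−1) = 19.7^(2/5) = 3.294.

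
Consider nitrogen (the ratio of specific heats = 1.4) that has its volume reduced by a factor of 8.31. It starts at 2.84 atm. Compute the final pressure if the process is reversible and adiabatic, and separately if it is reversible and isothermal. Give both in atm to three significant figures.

Isothermal: P₂ = P₁(V₁/V₂) = 2.84×8.31 = 23.6 atm.
Adiabatic: P₂ = P₁(V₁/V₂)^γ = 2.84×8.31^(1.4) = 55.05 atm.

adiabatic: 55.1 atm; isothermal: 23.6 atm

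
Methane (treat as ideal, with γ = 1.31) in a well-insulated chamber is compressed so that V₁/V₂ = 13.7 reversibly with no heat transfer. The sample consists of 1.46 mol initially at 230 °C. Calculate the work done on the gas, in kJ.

W ≈ 24.6 kJ

For a reversible adiabat TV^(γ−1) is constant, so T₂ = T₁ (V₁/V₂)^(γ−1).
T₁ = 230 °C = 503.1 K.
T₂ = 503.1 × 13.7^(0.31) = 1133 K.
Q = 0, so ΔU = W_on_gas = nCᵥΔT with Cᵥ = R/(γ−1) = 26.82 J/(mol·K).
ΔU = 1.46 × 26.82 × (1133 − 503.1) = 24650 J.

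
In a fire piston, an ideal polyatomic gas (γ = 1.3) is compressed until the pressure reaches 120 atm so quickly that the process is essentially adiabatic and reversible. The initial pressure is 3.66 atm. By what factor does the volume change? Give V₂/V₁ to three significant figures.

From PV^γ = const, V₂/V₁ = (P₁/P₂)^(1/γ).
V₂/V₁ = (3.66/120)^(0.769) = 0.06825.

V₂/V₁ ≈ 0.0682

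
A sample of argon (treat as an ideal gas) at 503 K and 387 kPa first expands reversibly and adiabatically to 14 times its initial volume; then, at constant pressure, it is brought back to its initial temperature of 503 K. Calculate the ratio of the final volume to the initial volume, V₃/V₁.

For a monatomic ideal gas γ = 5/3.
Adiabatic step: V₂/V₁ = 14; T₂ = T₁·(1/14)^(2/3) = 86.59 K.
Isobaric step: V₃/V₂ = T₃/T₂ = 503/86.59.
V₃/V₁ = (V₂/V₁)(V₃/V₂) = 14 × (503/86.59) = 81.32.

V₃/V₁ ≈ 81.3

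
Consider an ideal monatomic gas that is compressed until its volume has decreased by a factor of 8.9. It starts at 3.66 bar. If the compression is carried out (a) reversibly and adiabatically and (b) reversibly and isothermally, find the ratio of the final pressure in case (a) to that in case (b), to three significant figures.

P_adiabatic / P_isothermal ≈ 4.29

For a monatomic ideal gas γ = 5/3.
Isothermal: P_b = P₁(V₁/V₂) = 3.66×8.9.
Adiabatic: P_a = P₁(V₁/V₂)^γ = 3.66×8.9^(5/3).
P_a/P_b = (V₁/V₂)^(γ−1) = 8.9^(2/3) = 4.295.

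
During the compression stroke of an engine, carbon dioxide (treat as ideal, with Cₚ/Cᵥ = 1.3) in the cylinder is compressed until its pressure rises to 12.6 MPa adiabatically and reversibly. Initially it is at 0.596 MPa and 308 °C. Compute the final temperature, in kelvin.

Adiabatic: T₂/T₁ = (P₂/P₁)^((γ−1)/γ).
T₁ = 308 °C = 581.1 K.
T₂ = 581.1 × (12.6/0.596)^(0.231) = 1175 K.

T₂ ≈ 1180 K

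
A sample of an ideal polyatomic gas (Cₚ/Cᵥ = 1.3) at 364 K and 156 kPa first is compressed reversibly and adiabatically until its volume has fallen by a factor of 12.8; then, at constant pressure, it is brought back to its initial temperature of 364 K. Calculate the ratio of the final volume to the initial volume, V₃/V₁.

V₃/V₁ ≈ 0.0364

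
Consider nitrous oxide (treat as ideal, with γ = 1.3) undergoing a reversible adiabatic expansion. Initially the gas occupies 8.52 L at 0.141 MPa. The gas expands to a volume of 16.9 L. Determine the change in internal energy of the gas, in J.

P₂ = P₁(V₁/V₂)^γ = 0.141×(8.52/16.9)^(1.3) = 0.05788 MPa.
For a reversible adiabat, W_by_gas = (P₁V₁ − P₂V₂)/(γ−1).
W_by = (141000×0.00852 − 57880×0.0169) / (0.3) = 743.8 J.
Q = 0 ⇒ ΔU = −W_by = -743.8 J.

ΔU ≈ -744 J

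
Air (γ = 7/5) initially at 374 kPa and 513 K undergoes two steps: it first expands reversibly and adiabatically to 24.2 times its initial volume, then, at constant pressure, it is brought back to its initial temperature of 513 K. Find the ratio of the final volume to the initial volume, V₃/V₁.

V₃/V₁ ≈ 86.6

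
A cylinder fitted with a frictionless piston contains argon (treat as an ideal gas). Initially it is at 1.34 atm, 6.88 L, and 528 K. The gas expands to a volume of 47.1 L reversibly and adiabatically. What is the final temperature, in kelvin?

T₂ ≈ 146 K

Adiabatic: T₁V₁^(γ−1) = T₂V₂^(γ−1) ⇒ T₂ = T₁ (V₁/V₂)^(γ−1).
γ = 5/3 for a monatomic ideal gas.
T₂ = 528 × (6.88/47.1)^(2/3) = 146.4 K.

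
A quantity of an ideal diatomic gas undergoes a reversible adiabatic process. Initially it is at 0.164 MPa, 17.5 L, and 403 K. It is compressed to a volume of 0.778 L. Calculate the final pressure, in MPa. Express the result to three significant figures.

P₂ ≈ 12.8 MPa

Adiabatic: P₁V₁^γ = P₂V₂^γ ⇒ P₂ = P₁ (V₁/V₂)^γ.
γ = 7/5 for a diatomic ideal gas.
P₂ = 0.164 × (17.5/0.778)^(7/5) = 12.82 MPa.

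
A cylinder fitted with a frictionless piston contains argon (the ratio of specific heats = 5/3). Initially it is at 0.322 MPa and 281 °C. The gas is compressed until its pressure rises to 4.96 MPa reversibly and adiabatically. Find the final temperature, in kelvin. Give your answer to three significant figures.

T₂ ≈ 1650 K

Adiabatic: T₂/T₁ = (P₂/P₁)^((γ−1)/γ).
T₁ = 281 °C = 554.1 K.
T₂ = 554.1 × (4.96/0.322)^(2/5) = 1655 K.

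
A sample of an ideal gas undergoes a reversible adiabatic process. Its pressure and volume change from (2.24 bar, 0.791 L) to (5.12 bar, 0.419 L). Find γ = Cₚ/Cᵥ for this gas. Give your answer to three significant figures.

γ ≈ 1.30

PV^γ = const ⇒ γ = ln(P₂/P₁) / ln(V₁/V₂).
γ = ln(5.12/2.24) / ln(0.791/0.419) = 1.301.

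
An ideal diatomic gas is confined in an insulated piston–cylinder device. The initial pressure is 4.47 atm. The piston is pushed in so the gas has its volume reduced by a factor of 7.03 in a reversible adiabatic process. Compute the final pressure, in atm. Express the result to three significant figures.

P₂ ≈ 68.6 atm

Adiabatic: P₁V₁^γ = P₂V₂^γ ⇒ P₂ = P₁ (V₁/V₂)^γ.
For a diatomic ideal gas γ = 7/5.
P₂ = 4.47 × 7.03^(7/5) = 68.56 atm.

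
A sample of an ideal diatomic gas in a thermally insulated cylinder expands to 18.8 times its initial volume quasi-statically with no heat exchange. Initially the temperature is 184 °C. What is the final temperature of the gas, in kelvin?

Adiabatic: T₁V₁^(γ−1) = T₂V₂^(γ−1) ⇒ T₂ = T₁ (V₁/V₂)^(γ−1).
For a diatomic ideal gas γ = 7/5, so γ−1 = 2/5.
T₁ = 184 °C = 457.1 K.
T₂ = 457.1 × (1/18.8)^(2/5) = 141.4 K.

T₂ ≈ 141 K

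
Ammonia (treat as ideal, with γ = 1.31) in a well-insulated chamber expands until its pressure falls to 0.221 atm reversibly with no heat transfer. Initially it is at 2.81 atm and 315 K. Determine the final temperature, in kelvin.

T₂ ≈ 173 K

Along an adiabat T P^((1−γ)/γ) is constant, so T₂ = T₁ (P₂/P₁)^((γ−1)/γ).
T₂ = 315 × (0.221/2.81)^(0.237) = 172.6 K.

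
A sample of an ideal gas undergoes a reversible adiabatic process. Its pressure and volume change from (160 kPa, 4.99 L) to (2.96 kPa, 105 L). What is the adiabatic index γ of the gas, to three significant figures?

γ ≈ 1.31

PV^γ = const ⇒ γ = ln(P₂/P₁) / ln(V₁/V₂).
γ = ln(2.96/160) / ln(4.99/105) = 1.31.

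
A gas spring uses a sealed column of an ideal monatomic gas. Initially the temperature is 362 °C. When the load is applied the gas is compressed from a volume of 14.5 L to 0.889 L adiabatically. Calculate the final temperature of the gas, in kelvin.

Adiabatic: T₁V₁^(γ−1) = T₂V₂^(γ−1) ⇒ T₂ = T₁ (V₁/V₂)^(γ−1).
For a monatomic ideal gas γ = 5/3, so γ−1 = 2/3.
T₁ = 362 °C = 635.1 K.
T₂ = 635.1 × (14.5/0.889)^(2/3) = 4085 K.

T₂ ≈ 4080 K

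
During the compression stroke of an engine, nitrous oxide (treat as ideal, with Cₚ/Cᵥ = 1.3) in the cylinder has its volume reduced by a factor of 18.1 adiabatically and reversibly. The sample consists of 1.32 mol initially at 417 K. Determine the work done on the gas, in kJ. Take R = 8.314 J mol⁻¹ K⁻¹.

W ≈ 21.1 kJ

Adiabatic: T₁V₁^(γ−1) = T₂V₂^(γ−1) ⇒ T₂ = T₁ (V₁/V₂)^(γ−1).
T₂ = 417 × 18.1^(0.3) = 994.1 K.
Q = 0, so ΔU = W_on_gas = nCᵥΔT with Cᵥ = R/(γ−1) = 27.71 J/(mol·K).
ΔU = 1.32 × 27.71 × (994.1 − 417) = 21110 J.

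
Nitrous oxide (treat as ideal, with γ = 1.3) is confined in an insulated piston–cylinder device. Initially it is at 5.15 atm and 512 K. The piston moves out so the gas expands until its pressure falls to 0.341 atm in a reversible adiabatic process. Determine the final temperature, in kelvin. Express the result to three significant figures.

Along an adiabat T P^((1−γ)/γ) is constant, so T₂ = T₁ (P₂/P₁)^((γ−1)/γ).
T₂ = 512 × (0.341/5.15)^(0.231) = 273.6 K.

T₂ ≈ 274 K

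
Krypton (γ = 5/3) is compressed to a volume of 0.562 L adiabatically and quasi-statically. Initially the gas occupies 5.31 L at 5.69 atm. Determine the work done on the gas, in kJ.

P₂ = P₁(V₁/V₂)^γ = 5.69×(5.31/0.562)^(5/3) = 240.3 atm.
For a reversible adiabat, W_by_gas = (P₁V₁ − P₂V₂)/(γ−1).
W_by = (576500×0.00531 − 2.435×10^7×0.000562) / (2/3) = -15930 J.
W_on_gas = −W_by = 15930 J.

W ≈ 15.9 kJ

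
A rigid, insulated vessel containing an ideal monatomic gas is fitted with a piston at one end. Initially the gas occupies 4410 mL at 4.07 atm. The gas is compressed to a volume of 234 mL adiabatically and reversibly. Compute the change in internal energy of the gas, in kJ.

γ = 5/3 for a monatomic ideal gas.
P₂ = P₁(V₁/V₂)^γ = 4.07×(4410/234)^(5/3) = 543.2 atm.
For a reversible adiabat, W_by_gas = (P₁V₁ − P₂V₂)/(γ−1).
W_by = (412400×0.00441 − 5.504×10^7×0.000234) / (2/3) = -16590 J.
Q = 0 ⇒ ΔU = −W_by = 16590 J.

ΔU ≈ 16.6 kJ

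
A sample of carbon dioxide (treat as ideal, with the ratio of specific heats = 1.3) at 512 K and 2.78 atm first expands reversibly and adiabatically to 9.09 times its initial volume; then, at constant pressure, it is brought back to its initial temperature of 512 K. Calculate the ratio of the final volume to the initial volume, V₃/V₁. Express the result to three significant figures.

Adiabatic step: V₂/V₁ = 9.09; T₂ = T₁·(1/9.09)^(0.3) = 264.1 K.
Isobaric step: V₃/V₂ = T₃/T₂ = 512/264.1.
V₃/V₁ = (V₂/V₁)(V₃/V₂) = 9.09 × (512/264.1) = 17.63.

V₃/V₁ ≈ 17.6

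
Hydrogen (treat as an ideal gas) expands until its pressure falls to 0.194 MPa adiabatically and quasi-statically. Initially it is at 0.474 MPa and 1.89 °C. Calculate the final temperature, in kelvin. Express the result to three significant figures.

Adiabatic: T₂/T₁ = (P₂/P₁)^((γ−1)/γ).
For a diatomic ideal gas γ = 7/5, so (γ−1)/γ = 2/7.
T₁ = 1.89 °C = 275 K.
T₂ = 275 × (0.194/0.474)^(2/7) = 213.1 K.

T₂ ≈ 213 K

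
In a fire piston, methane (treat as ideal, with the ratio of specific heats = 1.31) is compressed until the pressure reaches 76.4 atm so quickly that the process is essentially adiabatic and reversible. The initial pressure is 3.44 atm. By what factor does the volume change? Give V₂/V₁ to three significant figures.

From PV^γ = const, V₂/V₁ = (P₁/P₂)^(1/γ).
V₂/V₁ = (3.44/76.4)^(0.763) = 0.09378.

V₂/V₁ ≈ 0.0938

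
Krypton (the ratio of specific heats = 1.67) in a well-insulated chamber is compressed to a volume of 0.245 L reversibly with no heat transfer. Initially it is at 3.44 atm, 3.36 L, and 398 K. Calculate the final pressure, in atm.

P₂ ≈ 273 atm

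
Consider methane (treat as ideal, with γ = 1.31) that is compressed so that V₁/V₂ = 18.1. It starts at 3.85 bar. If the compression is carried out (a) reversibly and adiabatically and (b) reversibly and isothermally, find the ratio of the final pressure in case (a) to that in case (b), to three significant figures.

Isothermal: P_b = P₁(V₁/V₂) = 3.85×18.1.
Adiabatic: P_a = P₁(V₁/V₂)^γ = 3.85×18.1^(1.31).
P_a/P_b = (V₁/V₂)^(γ−1) = 18.1^(0.31) = 2.454.

P_adiabatic / P_isothermal ≈ 2.45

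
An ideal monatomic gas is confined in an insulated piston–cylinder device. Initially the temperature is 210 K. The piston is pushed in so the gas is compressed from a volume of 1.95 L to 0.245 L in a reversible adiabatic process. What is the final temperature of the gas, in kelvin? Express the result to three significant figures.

For a reversible adiabat TV^(γ−1) is constant, so T₂ = T₁ (V₁/V₂)^(γ−1).
For a monatomic ideal gas γ = 5/3, so γ−1 = 2/3.
T₂ = 210 × (1.95/0.245)^(2/3) = 837.1 K.

T₂ ≈ 837 K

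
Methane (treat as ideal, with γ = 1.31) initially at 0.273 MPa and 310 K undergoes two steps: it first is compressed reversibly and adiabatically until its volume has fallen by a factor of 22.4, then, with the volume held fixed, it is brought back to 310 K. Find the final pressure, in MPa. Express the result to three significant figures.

P₃ ≈ 6.12 MPa

Adiabatic step (PV^γ = const): P₂ = 0.273×22.4^(1.31) = 16.03 MPa; T₂ = 310×22.4^(0.31) = 812.7 K.
Isochoric: P₃ = P₂(T₃/T₂) = 16.03 × (310/812.7) = 6.115 MPa.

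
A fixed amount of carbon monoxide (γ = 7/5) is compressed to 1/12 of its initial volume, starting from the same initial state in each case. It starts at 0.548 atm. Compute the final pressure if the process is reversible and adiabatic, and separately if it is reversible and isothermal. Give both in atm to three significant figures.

adiabatic: 17.8 atm; isothermal: 6.58 atm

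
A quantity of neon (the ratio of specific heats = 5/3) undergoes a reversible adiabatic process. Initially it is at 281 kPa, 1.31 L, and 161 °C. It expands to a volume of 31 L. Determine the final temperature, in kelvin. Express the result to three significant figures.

T₂ ≈ 52.7 K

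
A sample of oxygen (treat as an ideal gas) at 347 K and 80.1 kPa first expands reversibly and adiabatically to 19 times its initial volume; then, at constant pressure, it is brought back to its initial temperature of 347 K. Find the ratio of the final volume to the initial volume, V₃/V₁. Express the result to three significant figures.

For a diatomic ideal gas γ = 7/5.
Adiabatic step: V₂/V₁ = 19; T₂ = T₁·(1/19)^(2/5) = 106.9 K.
Isobaric step: V₃/V₂ = T₃/T₂ = 347/106.9.
V₃/V₁ = (V₂/V₁)(V₃/V₂) = 19 × (347/106.9) = 61.7.

V₃/V₁ ≈ 61.7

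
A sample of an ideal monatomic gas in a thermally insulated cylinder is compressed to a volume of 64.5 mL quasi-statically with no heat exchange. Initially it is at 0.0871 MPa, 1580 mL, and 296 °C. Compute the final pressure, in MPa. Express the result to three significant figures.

P₂ ≈ 18.0 MPa

Since PV^γ is constant along a reversible adiabat, P₂ = P₁ (V₁/V₂)^γ.
γ = 5/3 for a monatomic ideal gas.
P₂ = 0.0871 × (1580/64.5)^(5/3) = 18 MPa.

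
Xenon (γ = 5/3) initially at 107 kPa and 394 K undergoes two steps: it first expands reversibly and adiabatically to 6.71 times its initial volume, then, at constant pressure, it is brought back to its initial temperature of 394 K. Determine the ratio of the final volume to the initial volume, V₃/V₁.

V₃/V₁ ≈ 23.9

Adiabatic step: V₂/V₁ = 6.71; T₂ = T₁·(1/6.71)^(2/3) = 110.8 K.
Isobaric step: V₃/V₂ = T₃/T₂ = 394/110.8.
V₃/V₁ = (V₂/V₁)(V₃/V₂) = 6.71 × (394/110.8) = 23.87.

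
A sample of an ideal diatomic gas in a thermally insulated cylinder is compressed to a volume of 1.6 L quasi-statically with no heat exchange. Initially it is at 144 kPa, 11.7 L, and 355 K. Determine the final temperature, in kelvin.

Adiabatic: T₁V₁^(γ−1) = T₂V₂^(γ−1) ⇒ T₂ = T₁ (V₁/V₂)^(γ−1).
γ = 7/5 for a diatomic ideal gas.
T₂ = 355 × (11.7/1.6)^(2/5) = 786.8 K.

T₂ ≈ 787 K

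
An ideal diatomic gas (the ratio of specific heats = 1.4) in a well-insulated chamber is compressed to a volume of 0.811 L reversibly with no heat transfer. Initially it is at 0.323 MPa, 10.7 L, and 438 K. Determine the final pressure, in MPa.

P₂ ≈ 12.0 MPa

Since PV^γ is constant along a reversible adiabat, P₂ = P₁ (V₁/V₂)^γ.
P₂ = 0.323 × (10.7/0.811)^(1.4) = 11.96 MPa.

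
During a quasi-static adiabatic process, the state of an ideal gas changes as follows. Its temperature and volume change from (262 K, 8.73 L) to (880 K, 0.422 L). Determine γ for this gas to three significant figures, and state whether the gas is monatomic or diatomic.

TV^(γ−1) = const ⇒ γ − 1 = ln(T₂/T₁) / ln(V₁/V₂).
γ = 1 + ln(880/262) / ln(8.73/0.422) = 1.4.
γ ≈ 1.40 is close to 7/5, so the gas is diatomic.

γ ≈ 1.40; diatomic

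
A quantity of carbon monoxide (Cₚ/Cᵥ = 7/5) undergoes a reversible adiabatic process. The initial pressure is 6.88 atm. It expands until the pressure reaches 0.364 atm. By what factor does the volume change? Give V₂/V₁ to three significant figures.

V₂/V₁ ≈ 8.16

From PV^γ = const, V₂/V₁ = (P₁/P₂)^(1/γ).
V₂/V₁ = (6.88/0.364)^(5/7) = 8.162.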